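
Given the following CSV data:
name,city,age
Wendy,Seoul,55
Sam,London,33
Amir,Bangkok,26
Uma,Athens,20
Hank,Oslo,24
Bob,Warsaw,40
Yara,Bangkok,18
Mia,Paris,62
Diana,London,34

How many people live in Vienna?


Scanning city column for 'Vienna':
Total matches: 0

ANSWER: 0


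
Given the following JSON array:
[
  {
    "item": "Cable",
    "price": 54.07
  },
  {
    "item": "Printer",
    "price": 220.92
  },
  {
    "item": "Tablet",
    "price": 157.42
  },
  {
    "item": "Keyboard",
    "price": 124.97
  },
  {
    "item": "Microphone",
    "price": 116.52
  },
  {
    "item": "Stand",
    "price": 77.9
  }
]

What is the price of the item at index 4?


Array index 4 -> Microphone
price = 116.52

ANSWER: 116.52


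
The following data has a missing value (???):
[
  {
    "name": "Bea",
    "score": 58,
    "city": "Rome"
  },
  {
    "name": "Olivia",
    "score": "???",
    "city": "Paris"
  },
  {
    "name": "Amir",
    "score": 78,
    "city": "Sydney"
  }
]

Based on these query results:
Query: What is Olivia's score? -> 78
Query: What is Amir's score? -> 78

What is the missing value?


The missing value is Olivia's score
From query: Olivia's score = 78

ANSWER: 78


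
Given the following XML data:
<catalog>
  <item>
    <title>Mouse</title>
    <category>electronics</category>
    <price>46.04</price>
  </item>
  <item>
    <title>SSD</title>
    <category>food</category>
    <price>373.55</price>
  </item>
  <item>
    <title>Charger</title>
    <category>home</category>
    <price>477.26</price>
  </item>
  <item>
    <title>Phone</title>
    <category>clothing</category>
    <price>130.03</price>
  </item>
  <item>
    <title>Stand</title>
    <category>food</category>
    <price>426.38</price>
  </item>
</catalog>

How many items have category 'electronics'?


Scanning <item> elements for <category>electronics</category>:
  Item 1: Mouse -> MATCH
Count: 1

ANSWER: 1


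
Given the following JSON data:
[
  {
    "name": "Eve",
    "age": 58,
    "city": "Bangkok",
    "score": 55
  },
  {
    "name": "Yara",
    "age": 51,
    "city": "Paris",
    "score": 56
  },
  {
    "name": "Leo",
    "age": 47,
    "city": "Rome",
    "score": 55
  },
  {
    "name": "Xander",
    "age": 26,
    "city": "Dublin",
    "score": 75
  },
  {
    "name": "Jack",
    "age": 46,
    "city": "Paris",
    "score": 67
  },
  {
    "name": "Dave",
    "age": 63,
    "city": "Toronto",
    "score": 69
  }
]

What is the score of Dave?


Looking up record where name = Dave
Record index: 5
Field 'score' = 69

ANSWER: 69


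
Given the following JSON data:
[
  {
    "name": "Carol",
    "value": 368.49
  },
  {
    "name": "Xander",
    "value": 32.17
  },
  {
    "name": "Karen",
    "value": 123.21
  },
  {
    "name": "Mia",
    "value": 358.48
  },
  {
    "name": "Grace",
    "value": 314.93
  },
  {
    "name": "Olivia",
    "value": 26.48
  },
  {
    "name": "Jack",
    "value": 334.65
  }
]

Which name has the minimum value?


Comparing values:
  Carol: 368.49
  Xander: 32.17
  Karen: 123.21
  Mia: 358.48
  Grace: 314.93
  Olivia: 26.48
  Jack: 334.65
Minimum: Olivia (26.48)

ANSWER: Olivia


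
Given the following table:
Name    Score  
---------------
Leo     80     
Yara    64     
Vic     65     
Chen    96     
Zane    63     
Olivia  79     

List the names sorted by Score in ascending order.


Sorting by Score (ascending):
  Zane: 63
  Yara: 64
  Vic: 65
  Olivia: 79
  Leo: 80
  Chen: 96


ANSWER: Zane, Yara, Vic, Olivia, Leo, Chen


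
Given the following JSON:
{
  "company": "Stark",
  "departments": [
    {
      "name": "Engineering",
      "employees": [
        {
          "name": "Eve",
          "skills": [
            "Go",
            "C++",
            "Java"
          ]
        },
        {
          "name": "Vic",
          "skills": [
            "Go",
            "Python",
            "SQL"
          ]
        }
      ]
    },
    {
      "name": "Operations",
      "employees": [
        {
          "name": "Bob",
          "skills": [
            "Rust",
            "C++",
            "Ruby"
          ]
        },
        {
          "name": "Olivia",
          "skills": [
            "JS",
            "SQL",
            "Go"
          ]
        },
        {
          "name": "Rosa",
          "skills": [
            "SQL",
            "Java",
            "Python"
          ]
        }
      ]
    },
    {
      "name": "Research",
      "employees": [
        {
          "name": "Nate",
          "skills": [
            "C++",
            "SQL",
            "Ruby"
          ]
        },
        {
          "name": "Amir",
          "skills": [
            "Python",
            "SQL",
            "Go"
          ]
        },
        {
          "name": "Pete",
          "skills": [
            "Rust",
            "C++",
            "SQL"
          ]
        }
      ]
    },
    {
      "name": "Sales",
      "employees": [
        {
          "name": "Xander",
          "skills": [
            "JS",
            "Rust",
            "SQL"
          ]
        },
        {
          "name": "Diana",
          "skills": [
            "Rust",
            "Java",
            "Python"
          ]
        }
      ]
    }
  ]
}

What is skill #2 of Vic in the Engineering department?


Path: departments[0].employees[1].skills[1]
Value: Python

ANSWER: Python


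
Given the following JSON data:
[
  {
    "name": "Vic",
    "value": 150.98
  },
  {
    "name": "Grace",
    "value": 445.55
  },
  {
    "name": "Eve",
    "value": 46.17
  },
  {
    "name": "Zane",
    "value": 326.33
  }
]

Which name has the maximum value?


Comparing values:
  Vic: 150.98
  Grace: 445.55
  Eve: 46.17
  Zane: 326.33
Maximum: Grace (445.55)

ANSWER: Grace


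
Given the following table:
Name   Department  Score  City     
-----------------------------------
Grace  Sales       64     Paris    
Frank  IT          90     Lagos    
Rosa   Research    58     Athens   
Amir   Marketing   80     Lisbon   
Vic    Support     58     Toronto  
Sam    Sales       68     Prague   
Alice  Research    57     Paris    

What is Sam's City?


Row 6: Sam
City = Prague

ANSWER: Prague


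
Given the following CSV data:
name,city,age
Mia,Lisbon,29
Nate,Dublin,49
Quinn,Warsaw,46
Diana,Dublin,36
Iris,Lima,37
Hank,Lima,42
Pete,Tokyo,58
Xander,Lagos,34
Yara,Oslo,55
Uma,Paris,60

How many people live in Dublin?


Scanning city column for 'Dublin':
  Row 2: Nate -> MATCH
  Row 4: Diana -> MATCH
Total matches: 2

ANSWER: 2


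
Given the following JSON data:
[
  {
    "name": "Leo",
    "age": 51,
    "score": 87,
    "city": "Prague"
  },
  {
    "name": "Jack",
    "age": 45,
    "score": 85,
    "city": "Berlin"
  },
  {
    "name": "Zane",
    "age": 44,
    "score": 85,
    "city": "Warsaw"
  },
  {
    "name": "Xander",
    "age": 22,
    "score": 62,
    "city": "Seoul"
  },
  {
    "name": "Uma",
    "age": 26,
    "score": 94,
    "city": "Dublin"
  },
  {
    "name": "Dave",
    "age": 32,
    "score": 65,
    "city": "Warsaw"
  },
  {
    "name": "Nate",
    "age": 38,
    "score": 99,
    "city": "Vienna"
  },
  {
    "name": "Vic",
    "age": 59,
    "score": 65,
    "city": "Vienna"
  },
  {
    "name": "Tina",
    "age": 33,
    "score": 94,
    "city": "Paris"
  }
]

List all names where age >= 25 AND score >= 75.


Checking both conditions:
  Leo (age=51, score=87) -> YES
  Jack (age=45, score=85) -> YES
  Zane (age=44, score=85) -> YES
  Xander (age=22, score=62) -> no
  Uma (age=26, score=94) -> YES
  Dave (age=32, score=65) -> no
  Nate (age=38, score=99) -> YES
  Vic (age=59, score=65) -> no
  Tina (age=33, score=94) -> YES


ANSWER: Leo, Jack, Zane, Uma, Nate, Tina


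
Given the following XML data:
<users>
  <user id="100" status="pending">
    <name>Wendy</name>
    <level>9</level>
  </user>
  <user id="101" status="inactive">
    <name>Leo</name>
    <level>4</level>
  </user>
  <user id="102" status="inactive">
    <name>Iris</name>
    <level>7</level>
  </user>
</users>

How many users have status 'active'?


Counting users with status='active':
Count: 0

ANSWER: 0


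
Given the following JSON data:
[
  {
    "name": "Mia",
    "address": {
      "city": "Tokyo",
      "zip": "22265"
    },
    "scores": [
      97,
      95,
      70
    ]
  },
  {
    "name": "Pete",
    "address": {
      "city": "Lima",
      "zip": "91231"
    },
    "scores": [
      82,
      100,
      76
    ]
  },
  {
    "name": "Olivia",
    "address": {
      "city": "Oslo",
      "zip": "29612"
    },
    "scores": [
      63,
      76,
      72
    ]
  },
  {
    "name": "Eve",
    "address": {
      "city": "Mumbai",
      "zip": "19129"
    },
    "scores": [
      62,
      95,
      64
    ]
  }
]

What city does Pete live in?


Path: records[1].address.city
Value: Lima

ANSWER: Lima


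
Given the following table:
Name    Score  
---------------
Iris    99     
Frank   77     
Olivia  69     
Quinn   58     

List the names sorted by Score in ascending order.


Sorting by Score (ascending):
  Quinn: 58
  Olivia: 69
  Frank: 77
  Iris: 99


ANSWER: Quinn, Olivia, Frank, Iris


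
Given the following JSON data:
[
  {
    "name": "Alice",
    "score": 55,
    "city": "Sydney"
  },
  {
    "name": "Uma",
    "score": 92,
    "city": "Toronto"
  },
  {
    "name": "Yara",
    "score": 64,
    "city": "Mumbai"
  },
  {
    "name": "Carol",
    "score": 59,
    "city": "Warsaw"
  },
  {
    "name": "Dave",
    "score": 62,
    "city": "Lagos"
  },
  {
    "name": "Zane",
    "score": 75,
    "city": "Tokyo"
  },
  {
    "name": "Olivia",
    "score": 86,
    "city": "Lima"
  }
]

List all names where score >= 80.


Filtering records where score >= 80:
  Alice (score=55) -> no
  Uma (score=92) -> YES
  Yara (score=64) -> no
  Carol (score=59) -> no
  Dave (score=62) -> no
  Zane (score=75) -> no
  Olivia (score=86) -> YES


ANSWER: Uma, Olivia


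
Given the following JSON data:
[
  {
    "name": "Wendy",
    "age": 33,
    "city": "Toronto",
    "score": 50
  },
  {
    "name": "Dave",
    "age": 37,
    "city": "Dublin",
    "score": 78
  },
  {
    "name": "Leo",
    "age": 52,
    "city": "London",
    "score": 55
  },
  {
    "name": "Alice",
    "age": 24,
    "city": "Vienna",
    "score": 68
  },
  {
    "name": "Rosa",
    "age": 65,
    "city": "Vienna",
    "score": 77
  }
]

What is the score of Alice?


Looking up record where name = Alice
Record index: 3
Field 'score' = 68

ANSWER: 68


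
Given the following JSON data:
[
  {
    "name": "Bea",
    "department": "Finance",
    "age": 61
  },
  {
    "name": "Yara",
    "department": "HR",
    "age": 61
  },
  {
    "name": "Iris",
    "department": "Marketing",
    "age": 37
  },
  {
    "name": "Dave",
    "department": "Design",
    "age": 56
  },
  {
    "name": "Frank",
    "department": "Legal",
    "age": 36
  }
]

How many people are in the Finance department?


Scanning records for department = Finance
  Record 0: Bea
Count: 1

ANSWER: 1


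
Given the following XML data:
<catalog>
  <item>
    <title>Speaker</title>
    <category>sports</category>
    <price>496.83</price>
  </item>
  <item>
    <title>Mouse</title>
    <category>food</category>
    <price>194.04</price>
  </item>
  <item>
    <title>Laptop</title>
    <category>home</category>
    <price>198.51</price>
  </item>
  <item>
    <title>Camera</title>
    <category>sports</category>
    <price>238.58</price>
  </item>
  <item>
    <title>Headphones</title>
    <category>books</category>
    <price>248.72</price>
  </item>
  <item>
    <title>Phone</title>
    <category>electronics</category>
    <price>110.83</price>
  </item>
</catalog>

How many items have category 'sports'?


Scanning <item> elements for <category>sports</category>:
  Item 1: Speaker -> MATCH
  Item 4: Camera -> MATCH
Count: 2

ANSWER: 2


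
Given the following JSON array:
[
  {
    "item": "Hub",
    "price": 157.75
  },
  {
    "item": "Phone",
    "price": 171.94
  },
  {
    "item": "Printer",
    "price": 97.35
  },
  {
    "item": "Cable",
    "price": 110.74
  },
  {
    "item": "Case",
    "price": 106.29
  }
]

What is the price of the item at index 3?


Array index 3 -> Cable
price = 110.74

ANSWER: 110.74


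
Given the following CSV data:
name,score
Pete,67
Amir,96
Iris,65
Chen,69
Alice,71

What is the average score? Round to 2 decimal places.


Scores: 67, 96, 65, 69, 71
Sum = 368
Count = 5
Average = 368 / 5 = 73.60

ANSWER: 73.60


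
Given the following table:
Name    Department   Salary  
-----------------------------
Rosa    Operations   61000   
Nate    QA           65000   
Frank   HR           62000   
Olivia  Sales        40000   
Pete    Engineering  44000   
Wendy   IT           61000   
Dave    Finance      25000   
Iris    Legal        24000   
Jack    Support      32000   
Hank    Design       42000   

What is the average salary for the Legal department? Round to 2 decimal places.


Legal department members:
  Iris: 24000
Sum = 24000
Count = 1
Average = 24000 / 1 = 24000.00

ANSWER: 24000.00


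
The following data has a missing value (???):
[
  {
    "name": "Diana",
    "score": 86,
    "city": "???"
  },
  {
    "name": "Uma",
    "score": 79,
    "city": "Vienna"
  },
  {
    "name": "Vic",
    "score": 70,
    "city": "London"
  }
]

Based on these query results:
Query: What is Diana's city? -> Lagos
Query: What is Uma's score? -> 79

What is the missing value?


The missing value is Diana's city
From query: Diana's city = Lagos

ANSWER: Lagos


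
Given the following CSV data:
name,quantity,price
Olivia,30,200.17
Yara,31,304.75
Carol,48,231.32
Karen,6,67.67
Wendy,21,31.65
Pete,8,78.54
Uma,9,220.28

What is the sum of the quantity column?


Values in 'quantity' column:
  Row 1: 30
  Row 2: 31
  Row 3: 48
  Row 4: 6
  Row 5: 21
  Row 6: 8
  Row 7: 9
Sum = 30 + 31 + 48 + 6 + 21 + 8 + 9 = 153

ANSWER: 153


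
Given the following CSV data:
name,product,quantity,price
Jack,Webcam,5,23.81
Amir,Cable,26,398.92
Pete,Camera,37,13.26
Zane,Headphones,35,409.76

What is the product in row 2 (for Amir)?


Row 2: Amir
Column 'product' = Cable

ANSWER: Cable


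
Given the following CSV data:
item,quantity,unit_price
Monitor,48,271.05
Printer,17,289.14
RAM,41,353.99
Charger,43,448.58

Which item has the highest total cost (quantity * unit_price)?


Computing row totals:
  Monitor: 13010.4
  Printer: 4915.38
  RAM: 14513.59
  Charger: 19288.94
Maximum: Charger (19288.94)

ANSWER: Charger


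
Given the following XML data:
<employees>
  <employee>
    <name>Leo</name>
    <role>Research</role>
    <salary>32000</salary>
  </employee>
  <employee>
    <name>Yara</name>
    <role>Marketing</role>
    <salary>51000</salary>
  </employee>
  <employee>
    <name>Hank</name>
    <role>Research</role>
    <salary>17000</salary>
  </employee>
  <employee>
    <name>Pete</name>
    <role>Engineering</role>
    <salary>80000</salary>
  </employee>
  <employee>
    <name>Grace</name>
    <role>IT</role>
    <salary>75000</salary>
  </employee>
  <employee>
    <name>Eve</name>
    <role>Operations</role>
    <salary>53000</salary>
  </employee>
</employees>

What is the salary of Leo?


Searching for <employee> with <name>Leo</name>
Found at position 1
<salary>32000</salary>

ANSWER: 32000


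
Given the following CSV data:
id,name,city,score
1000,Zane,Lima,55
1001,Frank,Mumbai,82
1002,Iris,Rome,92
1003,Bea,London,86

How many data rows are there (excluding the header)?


Counting rows (excluding header):
Header: id,name,city,score
Data rows: 4

ANSWER: 4


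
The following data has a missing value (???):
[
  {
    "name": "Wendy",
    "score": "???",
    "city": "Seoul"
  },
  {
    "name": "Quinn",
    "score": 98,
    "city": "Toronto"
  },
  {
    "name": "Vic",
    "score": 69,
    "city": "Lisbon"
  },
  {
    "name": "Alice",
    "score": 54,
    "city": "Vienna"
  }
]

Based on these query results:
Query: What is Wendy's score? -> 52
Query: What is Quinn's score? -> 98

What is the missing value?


The missing value is Wendy's score
From query: Wendy's score = 52

ANSWER: 52


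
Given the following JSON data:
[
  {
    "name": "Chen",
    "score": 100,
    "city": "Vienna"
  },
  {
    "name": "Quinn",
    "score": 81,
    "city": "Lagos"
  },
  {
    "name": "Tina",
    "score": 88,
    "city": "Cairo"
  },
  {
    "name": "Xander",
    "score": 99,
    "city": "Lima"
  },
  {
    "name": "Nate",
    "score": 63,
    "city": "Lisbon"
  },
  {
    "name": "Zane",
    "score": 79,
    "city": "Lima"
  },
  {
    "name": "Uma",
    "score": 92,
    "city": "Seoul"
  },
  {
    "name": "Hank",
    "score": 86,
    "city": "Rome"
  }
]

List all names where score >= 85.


Filtering records where score >= 85:
  Chen (score=100) -> YES
  Quinn (score=81) -> no
  Tina (score=88) -> YES
  Xander (score=99) -> YES
  Nate (score=63) -> no
  Zane (score=79) -> no
  Uma (score=92) -> YES
  Hank (score=86) -> YES


ANSWER: Chen, Tina, Xander, Uma, Hank


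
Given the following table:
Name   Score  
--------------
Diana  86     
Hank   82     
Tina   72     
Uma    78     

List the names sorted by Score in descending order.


Sorting by Score (descending):
  Diana: 86
  Hank: 82
  Uma: 78
  Tina: 72


ANSWER: Diana, Hank, Uma, Tina


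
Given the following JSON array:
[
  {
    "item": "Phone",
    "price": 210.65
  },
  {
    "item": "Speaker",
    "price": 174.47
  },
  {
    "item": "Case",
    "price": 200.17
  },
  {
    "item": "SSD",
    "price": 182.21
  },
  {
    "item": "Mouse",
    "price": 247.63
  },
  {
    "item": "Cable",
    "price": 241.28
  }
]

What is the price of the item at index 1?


Array index 1 -> Speaker
price = 174.47

ANSWER: 174.47


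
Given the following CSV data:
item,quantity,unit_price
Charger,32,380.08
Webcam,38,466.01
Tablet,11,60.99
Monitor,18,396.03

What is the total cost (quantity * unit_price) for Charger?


Row: Charger
quantity = 32
unit_price = 380.08
total = 32 * 380.08 = 12162.56

ANSWER: 12162.56


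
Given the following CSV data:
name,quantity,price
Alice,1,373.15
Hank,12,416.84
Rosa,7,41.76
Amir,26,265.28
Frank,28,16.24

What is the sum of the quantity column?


Values in 'quantity' column:
  Row 1: 1
  Row 2: 12
  Row 3: 7
  Row 4: 26
  Row 5: 28
Sum = 1 + 12 + 7 + 26 + 28 = 74

ANSWER: 74


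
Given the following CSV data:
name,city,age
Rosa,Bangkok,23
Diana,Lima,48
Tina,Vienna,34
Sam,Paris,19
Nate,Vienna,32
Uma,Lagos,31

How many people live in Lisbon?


Scanning city column for 'Lisbon':
Total matches: 0

ANSWER: 0


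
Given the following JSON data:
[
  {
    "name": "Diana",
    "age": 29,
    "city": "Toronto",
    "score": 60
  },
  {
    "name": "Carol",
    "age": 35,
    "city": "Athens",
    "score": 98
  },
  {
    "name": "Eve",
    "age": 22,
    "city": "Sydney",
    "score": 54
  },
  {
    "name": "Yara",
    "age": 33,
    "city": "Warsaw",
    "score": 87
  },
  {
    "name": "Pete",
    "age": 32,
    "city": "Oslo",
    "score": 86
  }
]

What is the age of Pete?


Looking up record where name = Pete
Record index: 4
Field 'age' = 32

ANSWER: 32


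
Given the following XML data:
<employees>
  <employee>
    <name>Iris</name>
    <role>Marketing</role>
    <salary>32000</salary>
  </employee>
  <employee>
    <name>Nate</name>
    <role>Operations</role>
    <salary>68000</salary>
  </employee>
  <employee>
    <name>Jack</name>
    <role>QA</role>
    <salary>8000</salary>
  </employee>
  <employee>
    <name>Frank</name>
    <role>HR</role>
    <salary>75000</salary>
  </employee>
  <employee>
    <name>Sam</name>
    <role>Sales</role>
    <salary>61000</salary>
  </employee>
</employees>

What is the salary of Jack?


Searching for <employee> with <name>Jack</name>
Found at position 3
<salary>8000</salary>

ANSWER: 8000


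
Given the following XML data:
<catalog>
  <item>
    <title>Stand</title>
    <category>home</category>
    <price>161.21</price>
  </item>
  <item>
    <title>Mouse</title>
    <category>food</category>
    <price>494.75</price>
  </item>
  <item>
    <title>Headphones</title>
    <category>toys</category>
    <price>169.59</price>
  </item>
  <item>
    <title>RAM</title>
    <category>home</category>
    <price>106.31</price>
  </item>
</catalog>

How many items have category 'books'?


Scanning <item> elements for <category>books</category>:
Count: 0

ANSWER: 0


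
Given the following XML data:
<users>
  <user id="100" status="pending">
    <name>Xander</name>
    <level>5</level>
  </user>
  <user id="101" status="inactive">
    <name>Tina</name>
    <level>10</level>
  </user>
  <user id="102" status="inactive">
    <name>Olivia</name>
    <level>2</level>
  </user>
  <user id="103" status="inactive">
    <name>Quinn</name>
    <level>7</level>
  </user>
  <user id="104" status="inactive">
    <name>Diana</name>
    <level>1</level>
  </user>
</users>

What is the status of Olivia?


Finding user with name = Olivia
user id="102" status="inactive"

ANSWER: inactive


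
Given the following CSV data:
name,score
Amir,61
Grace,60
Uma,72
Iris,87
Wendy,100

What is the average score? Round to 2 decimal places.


Scores: 61, 60, 72, 87, 100
Sum = 380
Count = 5
Average = 380 / 5 = 76.00

ANSWER: 76.00


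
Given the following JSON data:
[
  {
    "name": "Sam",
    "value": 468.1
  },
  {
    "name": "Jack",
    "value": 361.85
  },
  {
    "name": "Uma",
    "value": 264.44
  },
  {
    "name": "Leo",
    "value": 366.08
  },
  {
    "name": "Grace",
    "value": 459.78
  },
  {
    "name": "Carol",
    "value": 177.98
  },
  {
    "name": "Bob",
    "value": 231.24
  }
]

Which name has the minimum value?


Comparing values:
  Sam: 468.1
  Jack: 361.85
  Uma: 264.44
  Leo: 366.08
  Grace: 459.78
  Carol: 177.98
  Bob: 231.24
Minimum: Carol (177.98)

ANSWER: Carol


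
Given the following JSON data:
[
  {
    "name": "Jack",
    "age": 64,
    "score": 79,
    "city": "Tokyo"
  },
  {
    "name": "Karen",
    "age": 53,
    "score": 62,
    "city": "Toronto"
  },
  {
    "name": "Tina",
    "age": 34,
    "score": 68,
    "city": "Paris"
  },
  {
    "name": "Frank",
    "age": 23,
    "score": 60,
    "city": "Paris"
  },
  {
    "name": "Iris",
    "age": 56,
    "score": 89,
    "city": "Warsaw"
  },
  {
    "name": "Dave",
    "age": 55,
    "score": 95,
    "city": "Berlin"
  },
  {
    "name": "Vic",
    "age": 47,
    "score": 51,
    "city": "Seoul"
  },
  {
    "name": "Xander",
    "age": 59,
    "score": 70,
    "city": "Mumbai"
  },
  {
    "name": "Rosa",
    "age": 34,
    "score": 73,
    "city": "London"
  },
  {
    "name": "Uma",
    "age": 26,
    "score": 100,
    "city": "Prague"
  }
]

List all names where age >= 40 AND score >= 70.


Checking both conditions:
  Jack (age=64, score=79) -> YES
  Karen (age=53, score=62) -> no
  Tina (age=34, score=68) -> no
  Frank (age=23, score=60) -> no
  Iris (age=56, score=89) -> YES
  Dave (age=55, score=95) -> YES
  Vic (age=47, score=51) -> no
  Xander (age=59, score=70) -> YES
  Rosa (age=34, score=73) -> no
  Uma (age=26, score=100) -> no


ANSWER: Jack, Iris, Dave, Xander


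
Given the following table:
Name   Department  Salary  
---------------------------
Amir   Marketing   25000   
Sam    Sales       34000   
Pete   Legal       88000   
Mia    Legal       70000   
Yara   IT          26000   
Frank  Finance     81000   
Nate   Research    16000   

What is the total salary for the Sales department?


Sales department members:
  Sam: 34000
Total = 34000 = 34000

ANSWER: 34000


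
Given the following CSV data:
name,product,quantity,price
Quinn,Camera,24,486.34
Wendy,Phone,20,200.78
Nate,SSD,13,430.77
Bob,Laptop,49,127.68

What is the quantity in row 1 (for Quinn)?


Row 1: Quinn
Column 'quantity' = 24

ANSWER: 24


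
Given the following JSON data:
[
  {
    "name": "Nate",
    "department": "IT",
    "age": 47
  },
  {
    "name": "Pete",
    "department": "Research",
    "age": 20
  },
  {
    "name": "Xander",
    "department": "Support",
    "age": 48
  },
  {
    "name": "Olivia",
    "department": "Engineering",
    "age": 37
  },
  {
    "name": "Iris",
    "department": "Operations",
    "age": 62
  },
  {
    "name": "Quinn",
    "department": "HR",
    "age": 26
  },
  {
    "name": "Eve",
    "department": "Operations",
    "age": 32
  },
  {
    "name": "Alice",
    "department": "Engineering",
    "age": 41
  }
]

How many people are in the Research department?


Scanning records for department = Research
  Record 1: Pete
Count: 1

ANSWER: 1


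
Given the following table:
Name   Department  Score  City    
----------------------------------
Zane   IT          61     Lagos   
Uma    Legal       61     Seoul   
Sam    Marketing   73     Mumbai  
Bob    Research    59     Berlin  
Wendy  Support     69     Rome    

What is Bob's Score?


Row 4: Bob
Score = 59

ANSWER: 59


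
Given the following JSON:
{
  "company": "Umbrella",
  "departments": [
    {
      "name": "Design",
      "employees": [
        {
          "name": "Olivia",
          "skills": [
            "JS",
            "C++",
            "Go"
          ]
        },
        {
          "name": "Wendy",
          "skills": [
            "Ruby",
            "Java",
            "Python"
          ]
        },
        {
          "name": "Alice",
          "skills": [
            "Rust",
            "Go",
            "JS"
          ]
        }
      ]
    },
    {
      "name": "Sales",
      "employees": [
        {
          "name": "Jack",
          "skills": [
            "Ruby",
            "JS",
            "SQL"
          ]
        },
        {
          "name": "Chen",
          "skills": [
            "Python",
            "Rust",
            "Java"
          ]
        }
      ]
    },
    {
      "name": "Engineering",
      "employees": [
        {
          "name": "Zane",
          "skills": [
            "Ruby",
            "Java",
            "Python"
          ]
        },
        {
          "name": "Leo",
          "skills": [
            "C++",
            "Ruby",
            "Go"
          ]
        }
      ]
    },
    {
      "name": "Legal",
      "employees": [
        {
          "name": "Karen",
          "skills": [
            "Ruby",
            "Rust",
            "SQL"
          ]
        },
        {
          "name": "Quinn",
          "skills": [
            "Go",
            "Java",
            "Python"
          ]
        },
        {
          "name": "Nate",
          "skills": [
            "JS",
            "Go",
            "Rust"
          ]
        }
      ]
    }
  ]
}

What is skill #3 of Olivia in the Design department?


Path: departments[0].employees[0].skills[2]
Value: Go

ANSWER: Go


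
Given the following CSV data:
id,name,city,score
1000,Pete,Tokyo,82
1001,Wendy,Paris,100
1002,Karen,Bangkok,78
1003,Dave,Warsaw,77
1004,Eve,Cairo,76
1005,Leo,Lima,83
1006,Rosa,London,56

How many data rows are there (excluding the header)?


Counting rows (excluding header):
Header: id,name,city,score
Data rows: 7

ANSWER: 7


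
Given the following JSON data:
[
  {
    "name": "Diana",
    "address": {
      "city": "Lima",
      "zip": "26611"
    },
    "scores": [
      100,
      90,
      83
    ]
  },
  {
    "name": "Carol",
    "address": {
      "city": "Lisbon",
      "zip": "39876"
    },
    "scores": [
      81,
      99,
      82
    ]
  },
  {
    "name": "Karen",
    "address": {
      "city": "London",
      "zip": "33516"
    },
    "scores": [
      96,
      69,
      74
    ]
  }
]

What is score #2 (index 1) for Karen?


Path: records[2].scores[1]
Value: 69

ANSWER: 69


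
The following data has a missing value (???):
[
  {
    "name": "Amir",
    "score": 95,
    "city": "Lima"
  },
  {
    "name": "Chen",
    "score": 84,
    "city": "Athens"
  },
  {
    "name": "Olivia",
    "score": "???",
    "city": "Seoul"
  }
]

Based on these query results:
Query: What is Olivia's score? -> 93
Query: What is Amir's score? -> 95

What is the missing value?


The missing value is Olivia's score
From query: Olivia's score = 93

ANSWER: 93


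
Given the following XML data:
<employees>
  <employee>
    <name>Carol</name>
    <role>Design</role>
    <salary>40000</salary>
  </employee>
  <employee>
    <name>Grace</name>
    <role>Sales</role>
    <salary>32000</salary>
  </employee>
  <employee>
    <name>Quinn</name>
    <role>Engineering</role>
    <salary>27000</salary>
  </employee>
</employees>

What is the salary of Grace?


Searching for <employee> with <name>Grace</name>
Found at position 2
<salary>32000</salary>

ANSWER: 32000


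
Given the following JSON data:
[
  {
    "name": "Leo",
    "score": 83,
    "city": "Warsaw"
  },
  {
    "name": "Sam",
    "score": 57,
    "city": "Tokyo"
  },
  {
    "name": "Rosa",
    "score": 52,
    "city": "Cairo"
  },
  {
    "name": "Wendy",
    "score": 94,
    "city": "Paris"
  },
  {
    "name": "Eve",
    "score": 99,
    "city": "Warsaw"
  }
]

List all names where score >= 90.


Filtering records where score >= 90:
  Leo (score=83) -> no
  Sam (score=57) -> no
  Rosa (score=52) -> no
  Wendy (score=94) -> YES
  Eve (score=99) -> YES


ANSWER: Wendy, Eve


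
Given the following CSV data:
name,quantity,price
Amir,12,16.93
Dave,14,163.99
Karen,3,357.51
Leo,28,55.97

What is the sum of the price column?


Values in 'price' column:
  Row 1: 16.93
  Row 2: 163.99
  Row 3: 357.51
  Row 4: 55.97
Sum = 16.93 + 163.99 + 357.51 + 55.97 = 594.4

ANSWER: 594.4


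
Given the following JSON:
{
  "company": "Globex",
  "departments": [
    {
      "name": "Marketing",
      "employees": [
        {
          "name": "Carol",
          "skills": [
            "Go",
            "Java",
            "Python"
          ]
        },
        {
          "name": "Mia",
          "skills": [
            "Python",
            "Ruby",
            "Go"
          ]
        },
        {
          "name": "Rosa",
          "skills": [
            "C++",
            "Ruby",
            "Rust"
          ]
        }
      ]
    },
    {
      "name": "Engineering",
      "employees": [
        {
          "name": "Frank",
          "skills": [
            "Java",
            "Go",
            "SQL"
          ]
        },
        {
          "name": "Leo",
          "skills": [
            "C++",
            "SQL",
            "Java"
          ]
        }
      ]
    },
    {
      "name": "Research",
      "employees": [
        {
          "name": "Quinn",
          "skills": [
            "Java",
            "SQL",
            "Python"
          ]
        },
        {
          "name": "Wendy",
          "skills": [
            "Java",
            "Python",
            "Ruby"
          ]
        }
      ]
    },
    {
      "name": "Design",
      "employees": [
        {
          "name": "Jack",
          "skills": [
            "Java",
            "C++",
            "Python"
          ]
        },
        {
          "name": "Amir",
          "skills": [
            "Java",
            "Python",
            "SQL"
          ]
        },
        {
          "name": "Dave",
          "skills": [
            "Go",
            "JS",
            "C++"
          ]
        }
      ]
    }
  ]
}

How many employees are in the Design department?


Path: departments[3].employees
Count: 3

ANSWER: 3


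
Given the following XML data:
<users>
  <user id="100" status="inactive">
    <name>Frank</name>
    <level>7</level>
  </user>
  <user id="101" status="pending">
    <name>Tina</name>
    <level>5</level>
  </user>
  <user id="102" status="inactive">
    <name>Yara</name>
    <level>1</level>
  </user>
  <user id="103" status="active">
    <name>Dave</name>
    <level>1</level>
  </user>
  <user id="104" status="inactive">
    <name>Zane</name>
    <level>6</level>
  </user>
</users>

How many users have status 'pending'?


Counting users with status='pending':
  Tina (id=101) -> MATCH
Count: 1

ANSWER: 1


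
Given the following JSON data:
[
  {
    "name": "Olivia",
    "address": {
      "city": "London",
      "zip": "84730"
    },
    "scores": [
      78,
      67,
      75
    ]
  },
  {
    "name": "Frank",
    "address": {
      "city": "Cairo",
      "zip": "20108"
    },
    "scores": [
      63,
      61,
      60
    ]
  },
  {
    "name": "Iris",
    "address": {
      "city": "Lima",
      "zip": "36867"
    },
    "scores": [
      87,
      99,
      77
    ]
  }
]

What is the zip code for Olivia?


Path: records[0].address.zip
Value: 84730

ANSWER: 84730


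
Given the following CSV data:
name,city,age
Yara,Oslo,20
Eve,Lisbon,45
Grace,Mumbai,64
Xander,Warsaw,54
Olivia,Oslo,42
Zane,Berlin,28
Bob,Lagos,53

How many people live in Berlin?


Scanning city column for 'Berlin':
  Row 6: Zane -> MATCH
Total matches: 1

ANSWER: 1


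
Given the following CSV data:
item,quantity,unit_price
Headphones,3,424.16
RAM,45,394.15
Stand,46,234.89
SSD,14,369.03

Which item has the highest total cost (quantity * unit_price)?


Computing row totals:
  Headphones: 1272.48
  RAM: 17736.75
  Stand: 10804.94
  SSD: 5166.42
Maximum: RAM (17736.75)

ANSWER: RAM


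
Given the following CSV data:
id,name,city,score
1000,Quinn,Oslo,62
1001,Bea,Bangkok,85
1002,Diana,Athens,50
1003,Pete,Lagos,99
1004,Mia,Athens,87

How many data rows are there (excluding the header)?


Counting rows (excluding header):
Header: id,name,city,score
Data rows: 5

ANSWER: 5


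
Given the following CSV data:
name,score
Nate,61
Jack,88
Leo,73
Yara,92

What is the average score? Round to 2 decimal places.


Scores: 61, 88, 73, 92
Sum = 314
Count = 4
Average = 314 / 4 = 78.50

ANSWER: 78.50


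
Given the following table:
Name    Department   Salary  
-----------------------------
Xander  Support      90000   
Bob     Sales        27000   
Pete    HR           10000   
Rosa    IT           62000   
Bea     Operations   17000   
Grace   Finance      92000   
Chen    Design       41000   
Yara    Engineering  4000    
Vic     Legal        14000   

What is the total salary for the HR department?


HR department members:
  Pete: 10000
Total = 10000 = 10000

ANSWER: 10000


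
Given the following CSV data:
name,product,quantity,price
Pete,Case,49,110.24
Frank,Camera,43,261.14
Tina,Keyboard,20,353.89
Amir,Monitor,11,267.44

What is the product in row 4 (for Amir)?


Row 4: Amir
Column 'product' = Monitor

ANSWER: Monitor


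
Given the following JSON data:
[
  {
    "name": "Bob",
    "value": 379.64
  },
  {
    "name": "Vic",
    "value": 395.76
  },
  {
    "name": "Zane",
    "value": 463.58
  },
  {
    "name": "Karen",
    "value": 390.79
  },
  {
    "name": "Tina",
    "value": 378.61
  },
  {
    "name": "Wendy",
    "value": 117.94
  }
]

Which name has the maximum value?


Comparing values:
  Bob: 379.64
  Vic: 395.76
  Zane: 463.58
  Karen: 390.79
  Tina: 378.61
  Wendy: 117.94
Maximum: Zane (463.58)

ANSWER: Zane


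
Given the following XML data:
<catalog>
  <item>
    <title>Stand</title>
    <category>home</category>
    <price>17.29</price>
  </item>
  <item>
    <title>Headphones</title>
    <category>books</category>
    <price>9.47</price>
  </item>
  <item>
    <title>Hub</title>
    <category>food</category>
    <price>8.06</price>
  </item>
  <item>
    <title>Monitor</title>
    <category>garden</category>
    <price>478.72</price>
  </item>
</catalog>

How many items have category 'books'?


Scanning <item> elements for <category>books</category>:
  Item 2: Headphones -> MATCH
Count: 1

ANSWER: 1


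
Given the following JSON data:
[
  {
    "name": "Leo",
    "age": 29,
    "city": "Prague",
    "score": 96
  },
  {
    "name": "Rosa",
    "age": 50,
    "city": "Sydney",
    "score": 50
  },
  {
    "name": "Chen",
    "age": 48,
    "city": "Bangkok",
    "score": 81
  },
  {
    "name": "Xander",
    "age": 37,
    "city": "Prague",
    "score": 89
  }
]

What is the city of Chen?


Looking up record where name = Chen
Record index: 2
Field 'city' = Bangkok

ANSWER: Bangkok


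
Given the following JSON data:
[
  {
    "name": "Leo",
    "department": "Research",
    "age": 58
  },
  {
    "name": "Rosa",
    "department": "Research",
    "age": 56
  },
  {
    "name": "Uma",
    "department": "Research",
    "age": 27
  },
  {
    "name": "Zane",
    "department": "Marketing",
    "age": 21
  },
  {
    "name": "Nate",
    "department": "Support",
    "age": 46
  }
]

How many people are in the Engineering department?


Scanning records for department = Engineering
  No matches found
Count: 0

ANSWER: 0


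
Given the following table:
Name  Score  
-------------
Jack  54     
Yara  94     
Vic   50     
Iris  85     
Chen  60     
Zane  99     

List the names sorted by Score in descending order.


Sorting by Score (descending):
  Zane: 99
  Yara: 94
  Iris: 85
  Chen: 60
  Jack: 54
  Vic: 50


ANSWER: Zane, Yara, Iris, Chen, Jack, Vic


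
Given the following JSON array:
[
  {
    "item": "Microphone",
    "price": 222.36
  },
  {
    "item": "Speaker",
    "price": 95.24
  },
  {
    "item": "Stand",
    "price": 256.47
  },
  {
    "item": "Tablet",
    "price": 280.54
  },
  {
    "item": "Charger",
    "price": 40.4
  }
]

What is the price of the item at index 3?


Array index 3 -> Tablet
price = 280.54

ANSWER: 280.54


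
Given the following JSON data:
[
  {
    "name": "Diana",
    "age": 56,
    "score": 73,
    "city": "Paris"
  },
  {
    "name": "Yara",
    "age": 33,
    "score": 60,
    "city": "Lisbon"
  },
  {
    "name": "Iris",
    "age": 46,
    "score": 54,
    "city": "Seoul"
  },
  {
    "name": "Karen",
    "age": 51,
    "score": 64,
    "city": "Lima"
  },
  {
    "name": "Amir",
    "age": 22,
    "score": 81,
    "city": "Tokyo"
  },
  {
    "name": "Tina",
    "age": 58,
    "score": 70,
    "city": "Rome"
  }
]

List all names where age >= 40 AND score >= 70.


Checking both conditions:
  Diana (age=56, score=73) -> YES
  Yara (age=33, score=60) -> no
  Iris (age=46, score=54) -> no
  Karen (age=51, score=64) -> no
  Amir (age=22, score=81) -> no
  Tina (age=58, score=70) -> YES


ANSWER: Diana, Tina


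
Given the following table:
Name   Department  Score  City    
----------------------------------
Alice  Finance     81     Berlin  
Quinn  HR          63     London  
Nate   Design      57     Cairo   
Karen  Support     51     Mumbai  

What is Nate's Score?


Row 3: Nate
Score = 57

ANSWER: 57


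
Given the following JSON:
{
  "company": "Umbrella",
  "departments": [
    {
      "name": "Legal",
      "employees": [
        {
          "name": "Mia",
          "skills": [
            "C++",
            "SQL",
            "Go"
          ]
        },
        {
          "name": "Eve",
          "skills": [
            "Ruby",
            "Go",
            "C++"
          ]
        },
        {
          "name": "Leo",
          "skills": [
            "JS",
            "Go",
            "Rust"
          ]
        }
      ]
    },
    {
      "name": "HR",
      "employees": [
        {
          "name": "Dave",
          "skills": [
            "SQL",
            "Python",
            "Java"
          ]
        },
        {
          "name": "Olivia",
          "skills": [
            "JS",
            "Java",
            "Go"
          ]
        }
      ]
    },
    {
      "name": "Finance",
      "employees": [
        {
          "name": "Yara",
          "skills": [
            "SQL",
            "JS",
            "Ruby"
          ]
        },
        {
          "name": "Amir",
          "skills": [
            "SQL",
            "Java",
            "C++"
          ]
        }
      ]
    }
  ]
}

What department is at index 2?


Path: departments[2].name
Value: Finance

ANSWER: Finance


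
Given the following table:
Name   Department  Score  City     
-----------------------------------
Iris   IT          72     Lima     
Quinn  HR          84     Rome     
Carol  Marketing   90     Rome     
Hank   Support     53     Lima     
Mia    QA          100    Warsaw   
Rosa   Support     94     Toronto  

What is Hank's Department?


Row 4: Hank
Department = Support

ANSWER: Support
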